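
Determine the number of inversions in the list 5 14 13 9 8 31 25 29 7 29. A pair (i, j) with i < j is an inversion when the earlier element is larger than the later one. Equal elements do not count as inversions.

Element-by-element contributions:
5 → none → 0
14 → 13, 9, 8, 7 → 4
13 → 9, 8, 7 → 3
9 → 8, 7 → 2
8 → 7 → 1
31 → 25, 29, 7, 29 → 4
25 → 7 → 1
29 → 7 → 1
7 → none → 0
29 → none → 0
Sum: 0 + 4 + 3 + 2 + 1 + 4 + 1 + 1 + 0 + 0 = 16

Inversions: 16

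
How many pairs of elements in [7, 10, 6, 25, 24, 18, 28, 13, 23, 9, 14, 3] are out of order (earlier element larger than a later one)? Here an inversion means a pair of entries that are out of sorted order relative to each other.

35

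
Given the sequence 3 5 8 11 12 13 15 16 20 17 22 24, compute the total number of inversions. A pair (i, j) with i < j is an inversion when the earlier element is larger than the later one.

1 inversion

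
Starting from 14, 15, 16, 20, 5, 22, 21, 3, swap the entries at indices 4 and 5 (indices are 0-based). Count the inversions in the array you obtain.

Positions 4 and 5 hold 5 and 22; after swapping, the array is [14, 15, 16, 20, 22, 5, 21, 3].
Sweep left to right; for each value list the smaller values that follow it:
14 → 5, 3 → 2
15 → 5, 3 → 2
16 → 5, 3 → 2
20 → 5, 3 → 2
22 → 5, 21, 3 → 3
5 → 3 → 1
21 → 3 → 1
3 → none → 0
Sum: 2 + 2 + 2 + 2 + 3 + 1 + 1 + 0 = 13

13 inversions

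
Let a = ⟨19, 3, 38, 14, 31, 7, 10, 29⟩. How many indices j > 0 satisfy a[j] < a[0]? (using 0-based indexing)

4 such elements

The element at index 0 is 19.
Elements after it: 3, 38, 14, 31, 7, 10, 29
Those smaller than 19: 3, 14, 7, 10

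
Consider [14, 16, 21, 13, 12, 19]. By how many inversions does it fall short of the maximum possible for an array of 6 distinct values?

7

Maximum inversions for 6 distinct elements is C(6, 2) = 6·5/2 = 15.
Current inversions — for each element, count later smaller elements:
14: 2
16: 2
21: 3
13: 1
12: 0
19: 0
Current total: 2 + 2 + 3 + 1 + 0 + 0 = 8
Shortfall: 15 − 8 = 7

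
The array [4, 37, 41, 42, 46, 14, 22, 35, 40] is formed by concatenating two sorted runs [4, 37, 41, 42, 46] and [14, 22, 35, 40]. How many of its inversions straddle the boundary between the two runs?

There are 15 cross-inversions.

For each element r of the right run, count left-run elements greater than r:
r = 14: 37, 41, 42, 46 → 4
r = 22: 37, 41, 42, 46 → 4
r = 35: 37, 41, 42, 46 → 4
r = 40: 41, 42, 46 → 3
Cross-inversions: 4 + 4 + 4 + 3 = 15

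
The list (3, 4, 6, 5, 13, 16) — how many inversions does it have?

1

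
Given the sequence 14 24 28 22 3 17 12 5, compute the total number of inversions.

Element-by-element contributions:
14: 3
24: 5
28: 5
22: 4
3: 0
17: 2
12: 1
5: 0
Sum: 3 + 5 + 5 + 4 + 0 + 2 + 1 + 0 = 20

20 inversions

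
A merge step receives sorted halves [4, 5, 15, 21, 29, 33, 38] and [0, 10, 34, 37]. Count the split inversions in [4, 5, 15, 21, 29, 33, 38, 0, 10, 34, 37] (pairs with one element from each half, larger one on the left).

Take each right-half value and tally the left-half values above it:
r = 0: 4, 5, 15, 21, 29, 33, 38 → 7
r = 10: 15, 21, 29, 33, 38 → 5
r = 34: 38 → 1
r = 37: 38 → 1
Cross-inversions: 7 + 5 + 1 + 1 = 14

14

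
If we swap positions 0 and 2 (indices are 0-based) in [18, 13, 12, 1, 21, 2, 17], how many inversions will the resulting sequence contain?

9 inversions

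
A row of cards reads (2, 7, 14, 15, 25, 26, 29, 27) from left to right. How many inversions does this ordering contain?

1 inversion

Sweep left to right; for each value list the smaller values that follow it:
2 → none → 0
7 → none → 0
14 → none → 0
15 → none → 0
25 → none → 0
26 → none → 0
29 → 27 → 1
27 → none → 0
Sum: 0 + 0 + 0 + 0 + 0 + 0 + 1 + 0 = 1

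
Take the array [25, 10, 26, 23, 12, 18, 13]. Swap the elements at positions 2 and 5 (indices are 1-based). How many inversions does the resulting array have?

Positions 2 and 5 hold 10 and 12; after swapping, the array is [25, 12, 26, 23, 10, 18, 13].
Element-by-element contributions:
25: 5
12: 1
26: 4
23: 3
10: 0
18: 1
13: 0
Sum: 5 + 1 + 4 + 3 + 0 + 1 + 0 = 14

14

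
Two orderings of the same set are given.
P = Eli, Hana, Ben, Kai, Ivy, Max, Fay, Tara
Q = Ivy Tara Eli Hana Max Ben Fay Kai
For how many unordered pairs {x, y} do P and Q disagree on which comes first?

13

Assign each item its position (1..8) in the first ordering, then rewrite the second ordering as that position sequence:
positions: Eli→1, Hana→2, Ben→3, Kai→4, Ivy→5, Max→6, Fay→7, Tara→8
second ordering as positions: [5, 8, 1, 2, 6, 3, 7, 4]
Discordant pairs = inversions in this position sequence.
5: 1, 2, 3, 4 → 4
8: 1, 2, 6, 3, 7, 4 → 6
1: 0
2: 0
6: 3, 4 → 2
3: 0
7: 4 → 1
4: 0
Total: 4 + 6 + 0 + 0 + 2 + 0 + 1 + 0 = 13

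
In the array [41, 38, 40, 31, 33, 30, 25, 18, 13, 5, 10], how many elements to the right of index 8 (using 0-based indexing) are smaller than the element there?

2 such elements

The element at index 8 is 13.
Elements after it: 5, 10
Those smaller than 13: 5, 10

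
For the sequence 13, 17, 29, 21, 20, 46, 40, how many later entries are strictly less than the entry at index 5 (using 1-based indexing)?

0 such elements

The element at index 5 is 20.
Elements after it: 46, 40
None of them are smaller than 20.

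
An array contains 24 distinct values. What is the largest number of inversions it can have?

276 inversions

A reversed (strictly descending) arrangement makes every pair an inversion, giving C(24, 2) inversions.
C(24, 2) = 24·23/2 = 276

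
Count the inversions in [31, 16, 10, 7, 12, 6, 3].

Element-by-element contributions:
31 → 16, 10, 7, 12, 6, 3 → 6
16 → 10, 7, 12, 6, 3 → 5
10 → 7, 6, 3 → 3
7 → 6, 3 → 2
12 → 6, 3 → 2
6 → 3 → 1
3 → none → 0
Sum: 6 + 5 + 3 + 2 + 2 + 1 + 0 = 19

19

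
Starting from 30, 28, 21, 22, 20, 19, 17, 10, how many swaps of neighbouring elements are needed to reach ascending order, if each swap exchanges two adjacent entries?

The minimum number of adjacent swaps to sort an array equals its inversion count, since every such swap removes exactly one inversion.
Count inversions — for each element, later elements that are smaller:
30: 28, 21, 22, 20, 19, 17, 10 → 7
28: 21, 22, 20, 19, 17, 10 → 6
21: 20, 19, 17, 10 → 4
22: 20, 19, 17, 10 → 4
20: 19, 17, 10 → 3
19: 17, 10 → 2
17: 10 → 1
10: none → 0
Total inversions: 7 + 6 + 4 + 4 + 3 + 2 + 1 + 0 = 27

27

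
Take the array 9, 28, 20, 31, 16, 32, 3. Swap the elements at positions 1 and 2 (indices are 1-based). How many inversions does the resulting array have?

Positions 1 and 2 hold 9 and 28; after swapping, the array is [28, 9, 20, 31, 16, 32, 3].
Count, for each position, how many later elements it exceeds:
28: 4
9: 1
20: 2
31: 2
16: 1
32: 1
3: 0
Sum: 4 + 1 + 2 + 2 + 1 + 1 + 0 = 11

11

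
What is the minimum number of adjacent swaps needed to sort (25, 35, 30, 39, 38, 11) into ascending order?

7

The minimum number of adjacent swaps to sort an array equals its inversion count, since every such swap removes exactly one inversion.
Count inversions — for each element, later elements that are smaller:
25: 11 → 1
35: 30, 11 → 2
30: 11 → 1
39: 38, 11 → 2
38: 11 → 1
11: none → 0
Total inversions: 1 + 2 + 1 + 2 + 1 + 0 = 7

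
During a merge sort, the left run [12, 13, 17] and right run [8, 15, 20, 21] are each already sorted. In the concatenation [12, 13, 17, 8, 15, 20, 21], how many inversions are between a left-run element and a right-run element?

4

Count, for every r in R, how many entries of L exceed r:
r = 8: 12, 13, 17 → 3
r = 15: 17 → 1
r = 20: none → 0
r = 21: none → 0
Cross-inversions: 3 + 1 + 0 + 0 = 4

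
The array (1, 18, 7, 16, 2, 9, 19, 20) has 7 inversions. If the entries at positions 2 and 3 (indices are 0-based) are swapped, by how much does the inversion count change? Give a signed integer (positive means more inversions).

Positions 2 and 3 hold 7 and 16; after swapping, the array is [1, 18, 16, 7, 2, 9, 19, 20].
Element-by-element contributions:
1 → none → 0
18 → 16, 7, 2, 9 → 4
16 → 7, 2, 9 → 3
7 → 2 → 1
2 → none → 0
9 → none → 0
19 → none → 0
20 → none → 0
Sum: 0 + 4 + 3 + 1 + 0 + 0 + 0 + 0 = 8
Change: 8 − 7 = +1

+1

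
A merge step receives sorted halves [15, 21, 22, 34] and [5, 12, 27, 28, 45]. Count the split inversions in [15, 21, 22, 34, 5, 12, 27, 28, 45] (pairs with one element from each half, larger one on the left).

For each element r of the right run, count left-run elements greater than r:
r = 5: 15, 21, 22, 34 → 4
r = 12: 15, 21, 22, 34 → 4
r = 27: 34 → 1
r = 28: 34 → 1
r = 45: none → 0
Cross-inversions: 4 + 4 + 1 + 1 + 0 = 10

10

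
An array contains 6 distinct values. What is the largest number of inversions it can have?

The maximum occurs when the array is in strictly decreasing order: every one of the C(6, 2) pairs is inverted.
C(6, 2) = 6·5/2 = 15

15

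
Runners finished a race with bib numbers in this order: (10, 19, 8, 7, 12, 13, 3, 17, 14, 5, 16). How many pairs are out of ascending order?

26

For each element, count later entries that are smaller:
10 → 8, 7, 3, 5 → 4
19 → 8, 7, 12, 13, 3, 17, 14, 5, 16 → 9
8 → 7, 3, 5 → 3
7 → 3, 5 → 2
12 → 3, 5 → 2
13 → 3, 5 → 2
3 → none → 0
17 → 14, 5, 16 → 3
14 → 5 → 1
5 → none → 0
16 → none → 0
Sum: 4 + 9 + 3 + 2 + 2 + 2 + 0 + 3 + 1 + 0 + 0 = 26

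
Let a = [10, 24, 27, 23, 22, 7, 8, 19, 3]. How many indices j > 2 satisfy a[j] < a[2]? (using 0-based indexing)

6

The element at index 2 is 27.
Elements after it: 23, 22, 7, 8, 19, 3
Those smaller than 27: 23, 22, 7, 8, 19, 3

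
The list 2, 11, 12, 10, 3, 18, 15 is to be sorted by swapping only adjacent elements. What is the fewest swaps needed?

6 adjacent swaps

Each adjacent swap fixes exactly one inversion, so the minimum swap count equals the number of inversions.
Count inversions — for each element, later elements that are smaller:
2: none → 0
11: 10, 3 → 2
12: 10, 3 → 2
10: 3 → 1
3: none → 0
18: 15 → 1
15: none → 0
Total inversions: 0 + 2 + 2 + 1 + 0 + 1 + 0 = 6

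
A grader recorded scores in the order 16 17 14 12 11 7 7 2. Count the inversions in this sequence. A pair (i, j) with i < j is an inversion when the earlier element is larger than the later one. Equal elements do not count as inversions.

Count, for each position, how many later elements it exceeds:
16 → 14, 12, 11, 7, 7, 2 → 6
17 → 14, 12, 11, 7, 7, 2 → 6
14 → 12, 11, 7, 7, 2 → 5
12 → 11, 7, 7, 2 → 4
11 → 7, 7, 2 → 3
7 → 2 → 1
7 → 2 → 1
2 → none → 0
Sum: 6 + 6 + 5 + 4 + 3 + 1 + 1 + 0 = 26

26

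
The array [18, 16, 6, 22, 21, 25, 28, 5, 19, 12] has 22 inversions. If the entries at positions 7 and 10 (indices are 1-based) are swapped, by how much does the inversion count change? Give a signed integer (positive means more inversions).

Positions 7 and 10 hold 28 and 12; after swapping, the array is [18, 16, 6, 22, 21, 25, 12, 5, 19, 28].
For each element, count later entries that are smaller:
18: 4
16: 3
6: 1
22: 4
21: 3
25: 3
12: 1
5: 0
19: 0
28: 0
Sum: 4 + 3 + 1 + 4 + 3 + 3 + 1 + 0 + 0 + 0 = 19
Change: 19 − 22 = -3

-3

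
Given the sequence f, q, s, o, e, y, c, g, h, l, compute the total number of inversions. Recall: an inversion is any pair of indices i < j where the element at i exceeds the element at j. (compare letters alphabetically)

24 inversions

Sweep left to right; for each value list the smaller values that follow it:
f → e, c → 2
q → o, e, c, g, h, l → 6
s → o, e, c, g, h, l → 6
o → e, c, g, h, l → 5
e → c → 1
y → c, g, h, l → 4
c → none → 0
g → none → 0
h → none → 0
l → none → 0
Sum: 2 + 6 + 6 + 5 + 1 + 4 + 0 + 0 + 0 + 0 = 24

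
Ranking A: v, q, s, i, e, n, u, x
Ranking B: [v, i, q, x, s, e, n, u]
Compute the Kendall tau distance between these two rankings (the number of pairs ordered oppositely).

Assign each item its position (1..8) in the first ordering, then rewrite the second ordering as that position sequence:
positions: v→1, q→2, s→3, i→4, e→5, n→6, u→7, x→8
second ordering as positions: [1, 4, 2, 8, 3, 5, 6, 7]
Discordant pairs = inversions in this position sequence.
1: 0
4: 2, 3 → 2
2: 0
8: 3, 5, 6, 7 → 4
3: 0
5: 0
6: 0
7: 0
Total: 0 + 2 + 0 + 4 + 0 + 0 + 0 + 0 = 6

6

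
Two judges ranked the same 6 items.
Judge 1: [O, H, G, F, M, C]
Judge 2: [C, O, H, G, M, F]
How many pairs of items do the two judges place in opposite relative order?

6

Assign each item its position (1..6) in the first ordering, then rewrite the second ordering as that position sequence:
positions: O→1, H→2, G→3, F→4, M→5, C→6
second ordering as positions: [6, 1, 2, 3, 5, 4]
Discordant pairs = inversions in this position sequence.
6: 1, 2, 3, 5, 4 → 5
1: 0
2: 0
3: 0
5: 4 → 1
4: 0
Total: 5 + 0 + 0 + 0 + 1 + 0 = 6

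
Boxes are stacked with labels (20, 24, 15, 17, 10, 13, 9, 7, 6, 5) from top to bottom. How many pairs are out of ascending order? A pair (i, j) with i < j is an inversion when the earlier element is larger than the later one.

42

For each element, count later entries that are smaller:
20 → 15, 17, 10, 13, 9, 7, 6, 5 → 8
24 → 15, 17, 10, 13, 9, 7, 6, 5 → 8
15 → 10, 13, 9, 7, 6, 5 → 6
17 → 10, 13, 9, 7, 6, 5 → 6
10 → 9, 7, 6, 5 → 4
13 → 9, 7, 6, 5 → 4
9 → 7, 6, 5 → 3
7 → 6, 5 → 2
6 → 5 → 1
5 → none → 0
Sum: 8 + 8 + 6 + 6 + 4 + 4 + 3 + 2 + 1 + 0 = 42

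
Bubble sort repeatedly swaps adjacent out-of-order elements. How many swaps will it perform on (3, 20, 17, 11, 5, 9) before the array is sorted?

9

Each adjacent swap fixes exactly one inversion, so the minimum swap count equals the number of inversions.
Count inversions — for each element, later elements that are smaller:
3: none → 0
20: 17, 11, 5, 9 → 4
17: 11, 5, 9 → 3
11: 5, 9 → 2
5: none → 0
9: none → 0
Total inversions: 0 + 4 + 3 + 2 + 0 + 0 = 9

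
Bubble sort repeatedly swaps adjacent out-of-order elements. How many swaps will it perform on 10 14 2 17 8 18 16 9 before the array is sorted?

12 adjacent swaps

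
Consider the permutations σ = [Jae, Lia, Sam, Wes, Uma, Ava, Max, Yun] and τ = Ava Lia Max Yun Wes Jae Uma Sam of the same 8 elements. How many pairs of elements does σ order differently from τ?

17 discordant pairs

Assign each item its position (1..8) in the first ordering, then rewrite the second ordering as that position sequence:
positions: Jae→1, Lia→2, Sam→3, Wes→4, Uma→5, Ava→6, Max→7, Yun→8
second ordering as positions: [6, 2, 7, 8, 4, 1, 5, 3]
Discordant pairs = inversions in this position sequence.
6: 2, 4, 1, 5, 3 → 5
2: 1 → 1
7: 4, 1, 5, 3 → 4
8: 4, 1, 5, 3 → 4
4: 1, 3 → 2
1: 0
5: 3 → 1
3: 0
Total: 5 + 1 + 4 + 4 + 2 + 0 + 1 + 0 = 17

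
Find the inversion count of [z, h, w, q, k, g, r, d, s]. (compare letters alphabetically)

Inversions: 23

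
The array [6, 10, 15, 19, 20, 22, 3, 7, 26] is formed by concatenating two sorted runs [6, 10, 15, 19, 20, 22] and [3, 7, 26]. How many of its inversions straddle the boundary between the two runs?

Take each right-half value and tally the left-half values above it:
r = 3: 6, 10, 15, 19, 20, 22 → 6
r = 7: 10, 15, 19, 20, 22 → 5
r = 26: none → 0
Cross-inversions: 6 + 5 + 0 = 11

11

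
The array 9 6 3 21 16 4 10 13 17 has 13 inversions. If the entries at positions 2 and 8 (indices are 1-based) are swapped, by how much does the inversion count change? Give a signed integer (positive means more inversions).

Positions 2 and 8 hold 6 and 13; after swapping, the array is [9, 13, 3, 21, 16, 4, 10, 6, 17].
Sweep left to right; for each value list the smaller values that follow it:
9 → 3, 4, 6 → 3
13 → 3, 4, 10, 6 → 4
3 → none → 0
21 → 16, 4, 10, 6, 17 → 5
16 → 4, 10, 6 → 3
4 → none → 0
10 → 6 → 1
6 → none → 0
17 → none → 0
Sum: 3 + 4 + 0 + 5 + 3 + 0 + 1 + 0 + 0 = 16
Change: 16 − 13 = +3

+3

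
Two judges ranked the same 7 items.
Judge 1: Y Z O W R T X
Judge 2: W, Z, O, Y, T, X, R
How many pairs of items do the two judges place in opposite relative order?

Assign each item its position (1..7) in the first ordering, then rewrite the second ordering as that position sequence:
positions: Y→1, Z→2, O→3, W→4, R→5, T→6, X→7
second ordering as positions: [4, 2, 3, 1, 6, 7, 5]
Discordant pairs = inversions in this position sequence.
4: 2, 3, 1 → 3
2: 1 → 1
3: 1 → 1
1: 0
6: 5 → 1
7: 5 → 1
5: 0
Total: 3 + 1 + 1 + 0 + 1 + 1 + 0 = 7

Discordant pairs: 7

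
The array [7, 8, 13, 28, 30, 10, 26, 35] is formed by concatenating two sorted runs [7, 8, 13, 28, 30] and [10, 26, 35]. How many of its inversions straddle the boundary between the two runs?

For each element r of the right run, count left-run elements greater than r:
r = 10: 13, 28, 30 → 3
r = 26: 28, 30 → 2
r = 35: none → 0
Cross-inversions: 3 + 2 + 0 = 5

5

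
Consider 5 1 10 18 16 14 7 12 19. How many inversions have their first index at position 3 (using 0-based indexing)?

4 such elements

The element at index 3 is 18.
Elements after it: 16, 14, 7, 12, 19
Those smaller than 18: 16, 14, 7, 12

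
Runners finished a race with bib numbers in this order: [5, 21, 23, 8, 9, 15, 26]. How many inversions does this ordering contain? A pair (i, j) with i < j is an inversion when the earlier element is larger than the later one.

For each element, count later entries that are smaller:
5 → none → 0
21 → 8, 9, 15 → 3
23 → 8, 9, 15 → 3
8 → none → 0
9 → none → 0
15 → none → 0
26 → none → 0
Sum: 0 + 3 + 3 + 0 + 0 + 0 + 0 = 6

6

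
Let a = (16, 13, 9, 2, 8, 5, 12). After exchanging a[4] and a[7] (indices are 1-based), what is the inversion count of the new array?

Positions 4 and 7 hold 2 and 12; after swapping, the array is [16, 13, 9, 12, 8, 5, 2].
Count, for each position, how many later elements it exceeds:
16 → 13, 9, 12, 8, 5, 2 → 6
13 → 9, 12, 8, 5, 2 → 5
9 → 8, 5, 2 → 3
12 → 8, 5, 2 → 3
8 → 5, 2 → 2
5 → 2 → 1
2 → none → 0
Sum: 6 + 5 + 3 + 3 + 2 + 1 + 0 = 20

Inversions: 20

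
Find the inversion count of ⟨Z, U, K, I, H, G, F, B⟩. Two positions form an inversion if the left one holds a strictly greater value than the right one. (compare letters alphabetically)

For each element, count later entries that are smaller:
Z → U, K, I, H, G, F, B → 7
U → K, I, H, G, F, B → 6
K → I, H, G, F, B → 5
I → H, G, F, B → 4
H → G, F, B → 3
G → F, B → 2
F → B → 1
B → none → 0
Sum: 7 + 6 + 5 + 4 + 3 + 2 + 1 + 0 = 28

There are 28 inversions.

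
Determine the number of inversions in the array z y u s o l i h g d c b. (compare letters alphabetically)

Sweep left to right; for each value list the smaller values that follow it:
z: 11
y: 10
u: 9
s: 8
o: 7
l: 6
i: 5
h: 4
g: 3
d: 2
c: 1
b: 0
Sum: 11 + 10 + 9 + 8 + 7 + 6 + 5 + 4 + 3 + 2 + 1 + 0 = 66

66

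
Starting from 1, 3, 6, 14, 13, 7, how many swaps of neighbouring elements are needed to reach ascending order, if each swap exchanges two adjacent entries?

Minimum adjacent swaps = number of inversions (each swap of adjacent out-of-order elements removes one inversion and no swap can remove more).
Count inversions — for each element, later elements that are smaller:
1: none → 0
3: none → 0
6: none → 0
14: 13, 7 → 2
13: 7 → 1
7: none → 0
Total inversions: 0 + 0 + 0 + 2 + 1 + 0 = 3

3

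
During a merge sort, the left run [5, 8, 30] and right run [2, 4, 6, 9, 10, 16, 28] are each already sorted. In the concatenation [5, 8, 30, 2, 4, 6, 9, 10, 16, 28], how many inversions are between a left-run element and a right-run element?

For each element r of the right run, count left-run elements greater than r:
r = 2: 5, 8, 30 → 3
r = 4: 5, 8, 30 → 3
r = 6: 8, 30 → 2
r = 9: 30 → 1
r = 10: 30 → 1
r = 16: 30 → 1
r = 28: 30 → 1
Cross-inversions: 3 + 3 + 2 + 1 + 1 + 1 + 1 = 12

12 split inversions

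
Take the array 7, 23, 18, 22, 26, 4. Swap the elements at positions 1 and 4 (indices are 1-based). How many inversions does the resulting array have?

Positions 1 and 4 hold 7 and 22; after swapping, the array is [22, 23, 18, 7, 26, 4].
Count, for each position, how many later elements it exceeds:
22 → 18, 7, 4 → 3
23 → 18, 7, 4 → 3
18 → 7, 4 → 2
7 → 4 → 1
26 → 4 → 1
4 → none → 0
Sum: 3 + 3 + 2 + 1 + 1 + 0 = 10

10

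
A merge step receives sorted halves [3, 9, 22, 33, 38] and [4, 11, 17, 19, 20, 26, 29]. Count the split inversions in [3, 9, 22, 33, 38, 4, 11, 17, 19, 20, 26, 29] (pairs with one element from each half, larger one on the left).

20 cross-inversions

For each element r of the right run, count left-run elements greater than r:
r = 4: 9, 22, 33, 38 → 4
r = 11: 22, 33, 38 → 3
r = 17: 22, 33, 38 → 3
r = 19: 22, 33, 38 → 3
r = 20: 22, 33, 38 → 3
r = 26: 33, 38 → 2
r = 29: 33, 38 → 2
Cross-inversions: 4 + 3 + 3 + 3 + 3 + 2 + 2 = 20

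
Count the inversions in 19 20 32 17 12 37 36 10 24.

18

For each element, count later entries that are smaller:
19 → 17, 12, 10 → 3
20 → 17, 12, 10 → 3
32 → 17, 12, 10, 24 → 4
17 → 12, 10 → 2
12 → 10 → 1
37 → 36, 10, 24 → 3
36 → 10, 24 → 2
10 → none → 0
24 → none → 0
Sum: 3 + 3 + 4 + 2 + 1 + 3 + 2 + 0 + 0 = 18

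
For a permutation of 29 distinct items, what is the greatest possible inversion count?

406

A reversed (strictly descending) arrangement makes every pair an inversion, giving C(29, 2) inversions.
C(29, 2) = 29·28/2 = 406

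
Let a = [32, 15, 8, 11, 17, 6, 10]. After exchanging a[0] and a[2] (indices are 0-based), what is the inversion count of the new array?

Positions 0 and 2 hold 32 and 8; after swapping, the array is [8, 15, 32, 11, 17, 6, 10].
Count, for each position, how many later elements it exceeds:
8: 1
15: 3
32: 4
11: 2
17: 2
6: 0
10: 0
Sum: 1 + 3 + 4 + 2 + 2 + 0 + 0 = 12

12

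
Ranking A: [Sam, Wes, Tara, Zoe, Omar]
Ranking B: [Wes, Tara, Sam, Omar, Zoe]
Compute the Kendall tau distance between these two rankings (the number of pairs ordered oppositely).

3

Assign each item its position (1..5) in the first ordering, then rewrite the second ordering as that position sequence:
positions: Sam→1, Wes→2, Tara→3, Zoe→4, Omar→5
second ordering as positions: [2, 3, 1, 5, 4]
Discordant pairs = inversions in this position sequence.
2: 1 → 1
3: 1 → 1
1: 0
5: 4 → 1
4: 0
Total: 1 + 1 + 0 + 1 + 0 = 3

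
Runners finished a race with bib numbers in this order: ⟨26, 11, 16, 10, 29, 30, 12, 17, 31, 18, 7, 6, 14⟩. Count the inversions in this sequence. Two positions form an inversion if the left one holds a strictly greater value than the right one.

44

Count, for each position, how many later elements it exceeds:
26 → 11, 16, 10, 12, 17, 18, 7, 6, 14 → 9
11 → 10, 7, 6 → 3
16 → 10, 12, 7, 6, 14 → 5
10 → 7, 6 → 2
29 → 12, 17, 18, 7, 6, 14 → 6
30 → 12, 17, 18, 7, 6, 14 → 6
12 → 7, 6 → 2
17 → 7, 6, 14 → 3
31 → 18, 7, 6, 14 → 4
18 → 7, 6, 14 → 3
7 → 6 → 1
6 → none → 0
14 → none → 0
Sum: 9 + 3 + 5 + 2 + 6 + 6 + 2 + 3 + 4 + 3 + 1 + 0 + 0 = 44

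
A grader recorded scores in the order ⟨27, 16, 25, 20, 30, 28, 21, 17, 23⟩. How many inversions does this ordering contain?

Count, for each position, how many later elements it exceeds:
27: 6
16: 0
25: 4
20: 1
30: 4
28: 3
21: 1
17: 0
23: 0
Sum: 6 + 0 + 4 + 1 + 4 + 3 + 1 + 0 + 0 = 19

19 out-of-order pairs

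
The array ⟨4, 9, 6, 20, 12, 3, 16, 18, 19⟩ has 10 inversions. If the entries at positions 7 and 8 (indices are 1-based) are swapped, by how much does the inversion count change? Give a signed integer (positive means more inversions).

+1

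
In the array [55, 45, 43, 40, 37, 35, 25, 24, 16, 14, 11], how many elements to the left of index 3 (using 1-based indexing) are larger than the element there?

2

The element at index 3 is 43.
Elements before it: 55, 45
Those larger than 43: 55, 45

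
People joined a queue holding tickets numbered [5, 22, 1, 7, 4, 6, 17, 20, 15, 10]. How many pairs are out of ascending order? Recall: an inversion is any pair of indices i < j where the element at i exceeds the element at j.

17

For each element, count later entries that are smaller:
5 → 1, 4 → 2
22 → 1, 7, 4, 6, 17, 20, 15, 10 → 8
1 → none → 0
7 → 4, 6 → 2
4 → none → 0
6 → none → 0
17 → 15, 10 → 2
20 → 15, 10 → 2
15 → 10 → 1
10 → none → 0
Sum: 2 + 8 + 0 + 2 + 0 + 0 + 2 + 2 + 1 + 0 = 17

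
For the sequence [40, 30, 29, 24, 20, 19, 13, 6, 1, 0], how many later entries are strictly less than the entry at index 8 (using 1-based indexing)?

2 such elements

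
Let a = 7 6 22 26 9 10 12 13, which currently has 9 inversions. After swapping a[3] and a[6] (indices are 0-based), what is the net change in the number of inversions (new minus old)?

Positions 3 and 6 hold 26 and 12; after swapping, the array is [7, 6, 22, 12, 9, 10, 26, 13].
Count, for each position, how many later elements it exceeds:
7 → 6 → 1
6 → none → 0
22 → 12, 9, 10, 13 → 4
12 → 9, 10 → 2
9 → none → 0
10 → none → 0
26 → 13 → 1
13 → none → 0
Sum: 1 + 0 + 4 + 2 + 0 + 0 + 1 + 0 = 8
Change: 8 − 9 = -1

-1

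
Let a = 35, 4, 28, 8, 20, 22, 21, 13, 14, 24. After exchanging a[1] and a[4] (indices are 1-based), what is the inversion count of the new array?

Positions 1 and 4 hold 35 and 8; after swapping, the array is [8, 4, 28, 35, 20, 22, 21, 13, 14, 24].
Element-by-element contributions:
8: 1
4: 0
28: 6
35: 6
20: 2
22: 3
21: 2
13: 0
14: 0
24: 0
Sum: 1 + 0 + 6 + 6 + 2 + 3 + 2 + 0 + 0 + 0 = 20

There are 20 inversions.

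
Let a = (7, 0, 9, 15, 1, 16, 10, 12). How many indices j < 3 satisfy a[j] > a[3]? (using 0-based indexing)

The element at index 3 is 15.
Elements before it: 7, 0, 9
None of them are larger than 15.

0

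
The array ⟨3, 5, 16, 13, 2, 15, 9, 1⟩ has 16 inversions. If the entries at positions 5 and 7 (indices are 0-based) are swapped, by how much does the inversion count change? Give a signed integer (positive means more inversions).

Positions 5 and 7 hold 15 and 1; after swapping, the array is [3, 5, 16, 13, 2, 1, 9, 15].
For each element, count later entries that are smaller:
3: 2
5: 2
16: 5
13: 3
2: 1
1: 0
9: 0
15: 0
Sum: 2 + 2 + 5 + 3 + 1 + 0 + 0 + 0 = 13
Change: 13 − 16 = -3

-3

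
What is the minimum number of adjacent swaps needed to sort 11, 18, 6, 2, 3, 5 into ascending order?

Each adjacent swap fixes exactly one inversion, so the minimum swap count equals the number of inversions.
Count inversions — for each element, later elements that are smaller:
11: 6, 2, 3, 5 → 4
18: 6, 2, 3, 5 → 4
6: 2, 3, 5 → 3
2: none → 0
3: none → 0
5: none → 0
Total inversions: 4 + 4 + 3 + 0 + 0 + 0 = 11

11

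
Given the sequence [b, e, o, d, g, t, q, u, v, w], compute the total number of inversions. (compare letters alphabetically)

There are 4 inversions.

Count, for each position, how many later elements it exceeds:
b → none → 0
e → d → 1
o → d, g → 2
d → none → 0
g → none → 0
t → q → 1
q → none → 0
u → none → 0
v → none → 0
w → none → 0
Sum: 0 + 1 + 2 + 0 + 0 + 1 + 0 + 0 + 0 + 0 = 4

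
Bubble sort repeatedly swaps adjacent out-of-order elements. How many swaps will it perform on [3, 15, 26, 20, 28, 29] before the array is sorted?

1 adjacent swap

The minimum number of adjacent swaps to sort an array equals its inversion count, since every such swap removes exactly one inversion.
Count inversions — for each element, later elements that are smaller:
3: none → 0
15: none → 0
26: 20 → 1
20: none → 0
28: none → 0
29: none → 0
Total inversions: 0 + 0 + 1 + 0 + 0 + 0 = 1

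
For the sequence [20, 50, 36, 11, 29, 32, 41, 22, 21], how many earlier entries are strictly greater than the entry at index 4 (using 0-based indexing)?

2 such elements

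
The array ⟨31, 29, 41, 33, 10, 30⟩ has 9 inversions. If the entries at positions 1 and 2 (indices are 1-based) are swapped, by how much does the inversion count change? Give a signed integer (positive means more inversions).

-1

Positions 1 and 2 hold 31 and 29; after swapping, the array is [29, 31, 41, 33, 10, 30].
For each element, count later entries that are smaller:
29 → 10 → 1
31 → 10, 30 → 2
41 → 33, 10, 30 → 3
33 → 10, 30 → 2
10 → none → 0
30 → none → 0
Sum: 1 + 2 + 3 + 2 + 0 + 0 = 8
Change: 8 − 9 = -1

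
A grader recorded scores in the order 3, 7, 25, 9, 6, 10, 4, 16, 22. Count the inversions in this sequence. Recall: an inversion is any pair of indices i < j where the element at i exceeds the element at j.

There are 12 inversions.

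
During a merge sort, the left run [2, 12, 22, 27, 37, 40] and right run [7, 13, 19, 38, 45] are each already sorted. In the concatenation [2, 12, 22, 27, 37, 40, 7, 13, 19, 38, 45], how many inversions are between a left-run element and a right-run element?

Split inversions: 14

Count, for every r in R, how many entries of L exceed r:
r = 7: 12, 22, 27, 37, 40 → 5
r = 13: 22, 27, 37, 40 → 4
r = 19: 22, 27, 37, 40 → 4
r = 38: 40 → 1
r = 45: none → 0
Cross-inversions: 5 + 4 + 4 + 1 + 0 = 14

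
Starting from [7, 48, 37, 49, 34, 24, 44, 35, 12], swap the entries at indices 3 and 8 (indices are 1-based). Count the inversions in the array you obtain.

20 inversions

Positions 3 and 8 hold 37 and 35; after swapping, the array is [7, 48, 35, 49, 34, 24, 44, 37, 12].
For each element, count later entries that are smaller:
7 → none → 0
48 → 35, 34, 24, 44, 37, 12 → 6
35 → 34, 24, 12 → 3
49 → 34, 24, 44, 37, 12 → 5
34 → 24, 12 → 2
24 → 12 → 1
44 → 37, 12 → 2
37 → 12 → 1
12 → none → 0
Sum: 0 + 6 + 3 + 5 + 2 + 1 + 2 + 1 + 0 = 20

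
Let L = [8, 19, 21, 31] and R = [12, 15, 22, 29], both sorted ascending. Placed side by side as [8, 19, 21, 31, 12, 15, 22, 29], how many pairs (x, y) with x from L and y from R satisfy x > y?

8

For each element r of the right run, count left-run elements greater than r:
r = 12: 19, 21, 31 → 3
r = 15: 19, 21, 31 → 3
r = 22: 31 → 1
r = 29: 31 → 1
Cross-inversions: 3 + 3 + 1 + 1 = 8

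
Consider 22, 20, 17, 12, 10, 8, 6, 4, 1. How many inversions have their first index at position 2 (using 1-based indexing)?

The element at index 2 is 20.
Elements after it: 17, 12, 10, 8, 6, 4, 1
Those smaller than 20: 17, 12, 10, 8, 6, 4, 1

7 such elements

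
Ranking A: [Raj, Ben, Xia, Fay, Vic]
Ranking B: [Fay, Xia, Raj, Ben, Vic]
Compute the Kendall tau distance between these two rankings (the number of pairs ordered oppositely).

5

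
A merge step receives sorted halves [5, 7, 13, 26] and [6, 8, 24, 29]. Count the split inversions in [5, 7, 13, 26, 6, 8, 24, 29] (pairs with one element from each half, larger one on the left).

6

Count, for every r in R, how many entries of L exceed r:
r = 6: 7, 13, 26 → 3
r = 8: 13, 26 → 2
r = 24: 26 → 1
r = 29: none → 0
Cross-inversions: 3 + 2 + 1 + 0 = 6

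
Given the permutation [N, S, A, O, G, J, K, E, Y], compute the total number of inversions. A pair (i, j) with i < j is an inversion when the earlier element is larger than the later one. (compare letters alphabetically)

For each element, count later entries that are smaller:
N: 5
S: 6
A: 0
O: 4
G: 1
J: 1
K: 1
E: 0
Y: 0
Sum: 5 + 6 + 0 + 4 + 1 + 1 + 1 + 0 + 0 = 18

Out-of-order pairs: 18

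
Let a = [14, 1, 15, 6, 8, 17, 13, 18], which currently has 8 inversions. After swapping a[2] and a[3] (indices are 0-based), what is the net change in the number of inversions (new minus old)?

Positions 2 and 3 hold 15 and 6; after swapping, the array is [14, 1, 6, 15, 8, 17, 13, 18].
Element-by-element contributions:
14: 4
1: 0
6: 0
15: 2
8: 0
17: 1
13: 0
18: 0
Sum: 4 + 0 + 0 + 2 + 0 + 1 + 0 + 0 = 7
Change: 7 − 8 = -1

-1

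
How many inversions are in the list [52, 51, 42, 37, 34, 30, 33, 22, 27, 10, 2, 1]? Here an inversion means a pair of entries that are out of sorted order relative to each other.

Sweep left to right; for each value list the smaller values that follow it:
52 → 51, 42, 37, 34, 30, 33, 22, 27, 10, 2, 1 → 11
51 → 42, 37, 34, 30, 33, 22, 27, 10, 2, 1 → 10
42 → 37, 34, 30, 33, 22, 27, 10, 2, 1 → 9
37 → 34, 30, 33, 22, 27, 10, 2, 1 → 8
34 → 30, 33, 22, 27, 10, 2, 1 → 7
30 → 22, 27, 10, 2, 1 → 5
33 → 22, 27, 10, 2, 1 → 5
22 → 10, 2, 1 → 3
27 → 10, 2, 1 → 3
10 → 2, 1 → 2
2 → 1 → 1
1 → none → 0
Sum: 11 + 10 + 9 + 8 + 7 + 5 + 5 + 3 + 3 + 2 + 1 + 0 = 64

64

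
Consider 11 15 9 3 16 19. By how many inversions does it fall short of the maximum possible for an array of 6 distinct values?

10

Maximum inversions for 6 distinct elements is C(6, 2) = 6·5/2 = 15.
Current inversions — for each element, count later smaller elements:
11: 2
15: 2
9: 1
3: 0
16: 0
19: 0
Current total: 2 + 2 + 1 + 0 + 0 + 0 = 5
Shortfall: 15 − 5 = 10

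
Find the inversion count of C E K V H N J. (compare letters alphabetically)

6

Inversion pairs (indices are 0-based):
(2,4): K > H
(2,6): K > J
(3,4): V > H
(3,5): V > N
(3,6): V > J
(5,6): N > J
That's 6 pairs.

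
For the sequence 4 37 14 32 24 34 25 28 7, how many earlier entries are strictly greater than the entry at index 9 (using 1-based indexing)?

7 such elements

The element at index 9 is 7.
Elements before it: 4, 37, 14, 32, 24, 34, 25, 28
Those larger than 7: 37, 14, 32, 24, 34, 25, 28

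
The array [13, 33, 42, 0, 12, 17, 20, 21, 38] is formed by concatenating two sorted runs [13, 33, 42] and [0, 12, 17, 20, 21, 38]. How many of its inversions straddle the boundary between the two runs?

Count, for every r in R, how many entries of L exceed r:
r = 0: 13, 33, 42 → 3
r = 12: 13, 33, 42 → 3
r = 17: 33, 42 → 2
r = 20: 33, 42 → 2
r = 21: 33, 42 → 2
r = 38: 42 → 1
Cross-inversions: 3 + 3 + 2 + 2 + 2 + 1 = 13

13 split inversions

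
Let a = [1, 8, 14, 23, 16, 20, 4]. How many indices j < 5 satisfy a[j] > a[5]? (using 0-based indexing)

The element at index 5 is 20.
Elements before it: 1, 8, 14, 23, 16
Those larger than 20: 23

1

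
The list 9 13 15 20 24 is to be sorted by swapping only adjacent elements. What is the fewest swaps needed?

The minimum number of adjacent swaps to sort an array equals its inversion count, since every such swap removes exactly one inversion.
Count inversions — for each element, later elements that are smaller:
9: none → 0
13: none → 0
15: none → 0
20: none → 0
24: none → 0
Total inversions: 0 + 0 + 0 + 0 + 0 = 0

0 adjacent swaps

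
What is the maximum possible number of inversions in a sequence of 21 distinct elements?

A reversed (strictly descending) arrangement makes every pair an inversion, giving C(21, 2) inversions.
C(21, 2) = 21·20/2 = 210

Inversions: 210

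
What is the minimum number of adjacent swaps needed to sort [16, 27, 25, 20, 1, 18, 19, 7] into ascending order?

The minimum number of adjacent swaps to sort an array equals its inversion count, since every such swap removes exactly one inversion.
Count inversions — for each element, later elements that are smaller:
16: 1, 7 → 2
27: 25, 20, 1, 18, 19, 7 → 6
25: 20, 1, 18, 19, 7 → 5
20: 1, 18, 19, 7 → 4
1: none → 0
18: 7 → 1
19: 7 → 1
7: none → 0
Total inversions: 2 + 6 + 5 + 4 + 0 + 1 + 1 + 0 = 19

19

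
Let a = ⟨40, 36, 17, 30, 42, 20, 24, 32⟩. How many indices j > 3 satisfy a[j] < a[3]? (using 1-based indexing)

0

The element at index 3 is 17.
Elements after it: 30, 42, 20, 24, 32
None of them are smaller than 17.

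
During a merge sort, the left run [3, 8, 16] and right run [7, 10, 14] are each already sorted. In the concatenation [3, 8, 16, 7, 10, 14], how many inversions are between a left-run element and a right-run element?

4 split inversions

Take each right-half value and tally the left-half values above it:
r = 7: 8, 16 → 2
r = 10: 16 → 1
r = 14: 16 → 1
Cross-inversions: 2 + 1 + 1 = 4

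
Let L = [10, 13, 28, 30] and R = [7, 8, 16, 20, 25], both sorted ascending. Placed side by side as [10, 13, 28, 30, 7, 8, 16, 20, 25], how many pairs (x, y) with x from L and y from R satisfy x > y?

14

Take each right-half value and tally the left-half values above it:
r = 7: 10, 13, 28, 30 → 4
r = 8: 10, 13, 28, 30 → 4
r = 16: 28, 30 → 2
r = 20: 28, 30 → 2
r = 25: 28, 30 → 2
Cross-inversions: 4 + 4 + 2 + 2 + 2 = 14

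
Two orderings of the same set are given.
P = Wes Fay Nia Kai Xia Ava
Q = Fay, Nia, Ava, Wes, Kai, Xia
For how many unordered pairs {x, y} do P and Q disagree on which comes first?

5 disagreeing pairs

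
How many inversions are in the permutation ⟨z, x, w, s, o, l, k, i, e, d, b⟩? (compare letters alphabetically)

For each element, count later entries that are smaller:
z → x, w, s, o, l, k, i, e, d, b → 10
x → w, s, o, l, k, i, e, d, b → 9
w → s, o, l, k, i, e, d, b → 8
s → o, l, k, i, e, d, b → 7
o → l, k, i, e, d, b → 6
l → k, i, e, d, b → 5
k → i, e, d, b → 4
i → e, d, b → 3
e → d, b → 2
d → b → 1
b → none → 0
Sum: 10 + 9 + 8 + 7 + 6 + 5 + 4 + 3 + 2 + 1 + 0 = 55

55 inversions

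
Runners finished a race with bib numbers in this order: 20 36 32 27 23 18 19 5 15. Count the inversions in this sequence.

30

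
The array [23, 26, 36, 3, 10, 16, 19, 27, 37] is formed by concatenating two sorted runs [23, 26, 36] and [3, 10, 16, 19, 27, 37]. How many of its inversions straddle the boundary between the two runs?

13

Take each right-half value and tally the left-half values above it:
r = 3: 23, 26, 36 → 3
r = 10: 23, 26, 36 → 3
r = 16: 23, 26, 36 → 3
r = 19: 23, 26, 36 → 3
r = 27: 36 → 1
r = 37: none → 0
Cross-inversions: 3 + 3 + 3 + 3 + 1 + 0 = 13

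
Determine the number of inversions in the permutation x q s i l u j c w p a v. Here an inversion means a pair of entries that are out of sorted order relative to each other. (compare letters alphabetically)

39

Sweep left to right; for each value list the smaller values that follow it:
x → q, s, i, l, u, j, c, w, p, a, v → 11
q → i, l, j, c, p, a → 6
s → i, l, j, c, p, a → 6
i → c, a → 2
l → j, c, a → 3
u → j, c, p, a → 4
j → c, a → 2
c → a → 1
w → p, a, v → 3
p → a → 1
a → none → 0
v → none → 0
Sum: 11 + 6 + 6 + 2 + 3 + 4 + 2 + 1 + 3 + 1 + 0 + 0 = 39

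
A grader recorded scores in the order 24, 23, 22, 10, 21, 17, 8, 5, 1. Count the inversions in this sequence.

34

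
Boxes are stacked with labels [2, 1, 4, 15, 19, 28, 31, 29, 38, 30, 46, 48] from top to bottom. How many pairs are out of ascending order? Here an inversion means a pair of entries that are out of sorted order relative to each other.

Sweep left to right; for each value list the smaller values that follow it:
2: 1
1: 0
4: 0
15: 0
19: 0
28: 0
31: 2
29: 0
38: 1
30: 0
46: 0
48: 0
Sum: 1 + 0 + 0 + 0 + 0 + 0 + 2 + 0 + 1 + 0 + 0 + 0 = 4

There are 4 out-of-order pairs.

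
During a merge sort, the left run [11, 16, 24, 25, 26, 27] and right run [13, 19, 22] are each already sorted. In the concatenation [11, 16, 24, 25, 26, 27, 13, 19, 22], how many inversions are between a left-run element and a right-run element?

Split inversions: 13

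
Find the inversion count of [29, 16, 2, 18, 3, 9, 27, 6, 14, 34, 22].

23

Sweep left to right; for each value list the smaller values that follow it:
29: 9
16: 5
2: 0
18: 4
3: 0
9: 1
27: 3
6: 0
14: 0
34: 1
22: 0
Sum: 9 + 5 + 0 + 4 + 0 + 1 + 3 + 0 + 0 + 1 + 0 = 23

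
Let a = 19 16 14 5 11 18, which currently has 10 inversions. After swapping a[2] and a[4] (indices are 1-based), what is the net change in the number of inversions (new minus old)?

Positions 2 and 4 hold 16 and 5; after swapping, the array is [19, 5, 14, 16, 11, 18].
Sweep left to right; for each value list the smaller values that follow it:
19 → 5, 14, 16, 11, 18 → 5
5 → none → 0
14 → 11 → 1
16 → 11 → 1
11 → none → 0
18 → none → 0
Sum: 5 + 0 + 1 + 1 + 0 + 0 = 7
Change: 7 − 10 = -3

-3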